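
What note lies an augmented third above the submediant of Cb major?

C#

The submediant of Cb major is Ab.
An augmented third (5 semitones) above Ab lands on the letter C, giving C#.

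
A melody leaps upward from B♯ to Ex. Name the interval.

augmented fourth

The letter names run B→E, a span of 3 letter steps, so the interval is some kind of fourth.
B# to E## is 6 semitones. A perfect fourth is 5, so 6 makes it augmented.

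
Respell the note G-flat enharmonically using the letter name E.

Gb is pitch class 6. The letter E alone is pitch class 4.
To reach pitch class 6 from E requires an offset of +2 semitones, i.e. double sharp: E##.

E##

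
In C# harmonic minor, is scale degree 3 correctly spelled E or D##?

Each scale degree takes a distinct letter name. Degree 3 of a scale on C must use the letter E.
E and D## are enharmonically the same pitch, but only E uses the letter E, so it is the correct spelling here.

E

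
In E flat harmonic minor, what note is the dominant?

The Eb harmonic minor scale runs Eb F Gb Ab Bb Cb D.
Degree 5 is Bb.

Bb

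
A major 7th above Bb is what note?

A

B up a major seventh is A#, so the target letter is A.
From Bb, a major seventh is 11 semitones up: A.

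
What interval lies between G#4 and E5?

minor sixth

The letter names run G→E, a span of 5 letter steps, so the interval is some kind of sixth.
G# to E is 8 semitones. A major sixth is 9, so 8 makes it minor.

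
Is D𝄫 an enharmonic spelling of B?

No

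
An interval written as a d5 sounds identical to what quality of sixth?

A diminished fifth spans 6 semitones.
A sixth spanning 6 semitones is doubly diminished (the major sixth is 9).

doubly diminished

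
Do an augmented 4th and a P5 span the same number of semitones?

An augmented fourth spans 6 semitones; a perfect fifth spans 7.
The spans differ, so they are not enharmonic equivalents.

No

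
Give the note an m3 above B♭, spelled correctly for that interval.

B up a major third is D#, so the target letter is D.
From Bb, a minor third is 3 semitones up: Db.

Db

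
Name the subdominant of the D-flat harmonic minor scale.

Degree 4 takes the letter 3 steps above D, which is G.
In harmonic minor, degree 4 sits 5 semitones above the tonic. Db + 5 semitones is pitch class 6, spelled on G as Gb.

Gb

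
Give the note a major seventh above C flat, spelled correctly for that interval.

C up a major seventh is B, so the target letter is B.
From Cb, a major seventh is 11 semitones up: Bb.

Bb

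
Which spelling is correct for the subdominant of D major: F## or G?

Each scale degree takes a distinct letter name. Degree 4 of a scale on D must use the letter G.
G and F## are enharmonically the same pitch, but only G uses the letter G, so it is the correct spelling here.

G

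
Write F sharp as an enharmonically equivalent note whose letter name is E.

Plain E sits 2 semitones below F#, so on the letter E the same pitch needs a double sharp: E##.

E##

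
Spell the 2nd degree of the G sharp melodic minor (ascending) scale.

Degree 2 takes the letter 1 step above G, which is A.
In melodic minor (ascending), degree 2 sits 2 semitones above the tonic. G# + 2 semitones is pitch class 10, spelled on A as A#.

A#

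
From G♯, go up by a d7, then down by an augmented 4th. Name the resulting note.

A diminished seventh up from G# is F (letter F, 9 semitones up).
An augmented fourth down from F is Cb (letter C, 6 semitones down).

Cb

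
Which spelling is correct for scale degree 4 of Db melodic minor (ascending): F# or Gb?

Each scale degree takes a distinct letter name. Degree 4 of a scale on D must use the letter G.
Gb and F# are enharmonically the same pitch, but only Gb uses the letter G, so it is the correct spelling here.

Gb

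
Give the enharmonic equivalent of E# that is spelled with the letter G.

Gbb

Plain G sits 2 semitones above E#, so on the letter G the same pitch needs a double flat: Gbb.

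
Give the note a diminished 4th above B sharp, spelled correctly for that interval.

B up a perfect fourth is E, so the target letter is E.
From B#, a diminished fourth is 4 semitones up: E.

E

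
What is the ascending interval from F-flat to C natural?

The letter names run F→C, a span of 4 letter steps, so the interval is some kind of fifth.
Fb to C is 8 semitones. A perfect fifth is 7, so 8 makes it augmented.

augmented fifth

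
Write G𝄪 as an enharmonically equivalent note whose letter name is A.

Plain A sits at the same pitch as G##, so on the letter A the same pitch needs a natural: A.

A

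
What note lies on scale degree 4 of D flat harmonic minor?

The Db harmonic minor scale runs Db Eb Fb Gb Ab Bbb C.
Degree 4 is Gb.

Gb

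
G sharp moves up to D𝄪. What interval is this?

The letter names run G→D, a span of 4 letter steps, so the interval is some kind of fifth.
G# to D## is 8 semitones. A perfect fifth is 7, so 8 makes it augmented.

augmented fifth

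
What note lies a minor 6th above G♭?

Ebb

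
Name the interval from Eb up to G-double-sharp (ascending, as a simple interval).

doubly augmented third

Counting letters E–F–G gives a third.
Eb→G## = 6 semitones, 2 wider than the major third (4), so doubly augmented.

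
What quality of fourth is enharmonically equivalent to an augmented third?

perfect

An augmented third spans 5 semitones.
A fourth spanning 5 semitones is perfect (the perfect fourth is 5).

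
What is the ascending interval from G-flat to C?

Counting letters G–A–B–C gives a fourth.
Gb→C = 6 semitones, 1 wider than the perfect fourth (5), so augmented.

augmented fourth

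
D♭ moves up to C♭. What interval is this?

The letter names run D→C, a span of 6 letter steps, so the interval is some kind of seventh.
Db to Cb is 10 semitones. A major seventh is 11, so 10 makes it minor.

minor seventh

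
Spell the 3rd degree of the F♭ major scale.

The Fb major scale runs Fb Gb Ab Bbb Cb Db Eb.
Degree 3 is Ab.

Ab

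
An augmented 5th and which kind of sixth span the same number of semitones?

minor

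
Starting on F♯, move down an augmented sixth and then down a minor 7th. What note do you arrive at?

Bb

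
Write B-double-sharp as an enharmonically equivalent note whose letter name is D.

Plain D sits 1 semitone above B##, so on the letter D the same pitch needs a flat: Db.

Db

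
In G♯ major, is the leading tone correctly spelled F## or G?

Each scale degree takes a distinct letter name. Degree 7 of a scale on G must use the letter F.
F## and G are enharmonically the same pitch, but only F## uses the letter F, so it is the correct spelling here.

F##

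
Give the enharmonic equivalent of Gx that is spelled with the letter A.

G## is pitch class 9. The letter A alone is pitch class 9.
Pitch class 9 on A needs no accidental: A.

A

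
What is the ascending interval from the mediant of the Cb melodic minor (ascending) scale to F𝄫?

minor second

The mediant of Cb melodic minor (ascending) is Ebb.
Ebb up to Fbb: letters E→F make it a second; 1 semitone makes it minor.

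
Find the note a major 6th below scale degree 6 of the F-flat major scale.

Scale degree 6 of Fb major is Db.
A major sixth (9 semitones) below Db lands on the letter F, giving Fb.

Fb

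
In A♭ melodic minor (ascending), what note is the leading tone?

The Ab melodic minor (ascending) scale runs Ab Bb Cb Db Eb F G.
Degree 7 is G.

G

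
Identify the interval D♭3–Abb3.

diminished fifth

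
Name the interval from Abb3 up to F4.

The letter names run A→F, a span of 5 letter steps, so the interval is some kind of sixth.
Abb to F is 10 semitones. A major sixth is 9, so 10 makes it augmented.

augmented sixth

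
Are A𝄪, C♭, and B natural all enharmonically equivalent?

Yes

A## is pitch class 11; Cb is pitch class 11; B is pitch class 11.
All spellings map to pitch class 11, so they are enharmonically equivalent.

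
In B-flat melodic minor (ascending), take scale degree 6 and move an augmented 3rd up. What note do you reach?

B#

Scale degree 6 of Bb melodic minor (ascending) is G.
An augmented third (5 semitones) above G lands on the letter B, giving B#.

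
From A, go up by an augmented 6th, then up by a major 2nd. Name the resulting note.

G##

An augmented sixth up from A is F## (letter F, 10 semitones up).
A major second up from F## is G## (letter G, 2 semitones up).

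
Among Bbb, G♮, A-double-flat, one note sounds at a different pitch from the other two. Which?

Bbb

In 12-tone equal temperament, enharmonic equivalents share a pitch class. Bbb is pitch class 9; G is pitch class 7; Abb is pitch class 7.
G and Abb share pitch class 7, while Bbb is pitch class 9.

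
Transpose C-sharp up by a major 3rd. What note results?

C up a major third is E, so the target letter is E.
From C#, a major third is 4 semitones up: E#.

E#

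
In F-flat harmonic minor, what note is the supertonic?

The Fb harmonic minor scale runs Fb Gb Abb Bbb Cb Dbb Eb.
Degree 2 is Gb.

Gb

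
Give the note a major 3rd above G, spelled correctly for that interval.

A third above G lands on the letter B.
A major third spans 4 semitones, so G moves to pitch class 11. On the letter B that is B.

B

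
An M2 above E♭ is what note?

E up a major second is F#, so the target letter is F.
From Eb, a major second is 2 semitones up: F.

F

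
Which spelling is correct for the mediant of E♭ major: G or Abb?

G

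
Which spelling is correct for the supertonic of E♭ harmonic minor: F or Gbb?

F

Each scale degree takes a distinct letter name. Degree 2 of a scale on E must use the letter F.
F and Gbb are enharmonically the same pitch, but only F uses the letter F, so it is the correct spelling here.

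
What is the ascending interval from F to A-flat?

minor third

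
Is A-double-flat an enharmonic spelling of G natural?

Yes

Abb is pitch class 7; G is pitch class 7.
All spellings map to pitch class 7, so they are enharmonically equivalent.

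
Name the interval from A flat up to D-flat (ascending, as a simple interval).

perfect fourth

The letter names run A→D, a span of 3 letter steps, so the interval is some kind of fourth.
Ab to Db is 5 semitones. A perfect fourth is 5, so 5 makes it perfect.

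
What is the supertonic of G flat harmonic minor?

Degree 2 takes the letter 1 step above G, which is A.
In harmonic minor, degree 2 sits 2 semitones above the tonic. Gb + 2 semitones is pitch class 8, spelled on A as Ab.

Ab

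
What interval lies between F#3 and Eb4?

diminished seventh

Counting letters F–G–A–B–C–D–E gives a seventh.
F#→Eb = 9 semitones, 2 narrower than the major seventh (11), so diminished.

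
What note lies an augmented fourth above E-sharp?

A##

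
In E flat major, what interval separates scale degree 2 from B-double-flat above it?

Scale degree 2 of Eb major is F.
F up to Bbb: letters F→B make it a fourth; 4 semitones makes it diminished.

diminished fourth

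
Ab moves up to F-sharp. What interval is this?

The letter names run A→F, a span of 5 letter steps, so the interval is some kind of sixth.
Ab to F# is 10 semitones. A major sixth is 9, so 10 makes it augmented.

augmented sixth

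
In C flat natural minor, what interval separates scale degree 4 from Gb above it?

major second

Scale degree 4 of Cb natural minor is Fb.
Fb up to Gb: letters F→G make it a second; 2 semitones makes it major.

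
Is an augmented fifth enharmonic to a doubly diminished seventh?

Yes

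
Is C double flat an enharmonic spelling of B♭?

Cbb is pitch class 10; Bb is pitch class 10.
All spellings map to pitch class 10, so they are enharmonically equivalent.

Yes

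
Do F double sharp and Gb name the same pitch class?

Two spellings are enharmonically equivalent only if they share a pitch class.
Here F## → 7, Gb → 6; 6 ≠ 7, so they are not.

No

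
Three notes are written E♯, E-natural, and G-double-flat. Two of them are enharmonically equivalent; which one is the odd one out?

E

In 12-tone equal temperament, enharmonic equivalents share a pitch class. E# is pitch class 5; E is pitch class 4; Gbb is pitch class 5.
E# and Gbb share pitch class 5, while E is pitch class 4.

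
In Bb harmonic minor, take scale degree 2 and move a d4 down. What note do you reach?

G#

Scale degree 2 of Bb harmonic minor is C.
A diminished fourth (4 semitones) below C lands on the letter G, giving G#.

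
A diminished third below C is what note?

A#

C down a major third is Ab, so the target letter is A.
From C, a diminished third is 2 semitones down: A#.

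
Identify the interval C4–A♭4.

minor sixth

Counting letters C–D–E–F–G–A gives a sixth.
C→Ab = 8 semitones, 1 narrower than the major sixth (9), so minor.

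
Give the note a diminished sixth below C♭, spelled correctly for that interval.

C down a major sixth is Eb, so the target letter is E.
From Cb, a diminished sixth is 7 semitones down: E.

E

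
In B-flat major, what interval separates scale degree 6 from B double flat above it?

diminished third

Scale degree 6 of Bb major is G.
G up to Bbb: letters G→B make it a third; 2 semitones makes it diminished.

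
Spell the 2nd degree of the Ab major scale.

Bb

Degree 2 takes the letter 1 step above A, which is B.
In major, degree 2 sits 2 semitones above the tonic. Ab + 2 semitones is pitch class 10, spelled on B as Bb.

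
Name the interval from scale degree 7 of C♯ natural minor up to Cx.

Scale degree 7 of C# natural minor is B.
B up to C##: letters B→C make it a second; 3 semitones makes it augmented.

augmented second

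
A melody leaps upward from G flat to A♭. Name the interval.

The letter names run G→A, a span of 1 letter step, so the interval is some kind of second.
Gb to Ab is 2 semitones. A major second is 2, so 2 makes it major.

major second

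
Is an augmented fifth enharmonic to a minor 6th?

An augmented fifth spans 8 semitones; a minor sixth spans 8.
They are enharmonically equivalent.

Yes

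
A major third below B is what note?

G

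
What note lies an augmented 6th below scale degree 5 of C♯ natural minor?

Scale degree 5 of C# natural minor is G#.
An augmented sixth (10 semitones) below G# lands on the letter B, giving Bb.

Bb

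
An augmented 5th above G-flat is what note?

D

G up a perfect fifth is D, so the target letter is D.
From Gb, an augmented fifth is 8 semitones up: D.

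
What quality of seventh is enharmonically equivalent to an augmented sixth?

minor

An augmented sixth spans 10 semitones.
A seventh spanning 10 semitones is minor (the major seventh is 11).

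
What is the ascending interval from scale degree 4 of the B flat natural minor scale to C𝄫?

diminished sixth

Scale degree 4 of Bb natural minor is Eb.
Eb up to Cbb: letters E→C make it a sixth; 7 semitones makes it diminished.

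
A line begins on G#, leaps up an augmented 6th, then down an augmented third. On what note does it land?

An augmented sixth up from G# is E## (letter E, 10 semitones up).
An augmented third down from E## is C# (letter C, 5 semitones down).

C#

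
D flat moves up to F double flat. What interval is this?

diminished third

The letter names run D→F, a span of 2 letter steps, so the interval is some kind of third.
Db to Fbb is 2 semitones. A major third is 4, so 2 makes it diminished.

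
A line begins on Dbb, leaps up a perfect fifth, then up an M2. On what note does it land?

Bbb

A perfect fifth up from Dbb is Abb (letter A, 7 semitones up).
A major second up from Abb is Bbb (letter B, 2 semitones up).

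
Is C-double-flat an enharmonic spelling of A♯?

Yes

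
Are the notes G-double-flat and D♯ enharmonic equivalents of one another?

No

Two spellings are enharmonically equivalent only if they share a pitch class.
Here Gbb → 5, D# → 3; 3 ≠ 5, so they are not.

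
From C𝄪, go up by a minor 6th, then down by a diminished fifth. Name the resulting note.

D##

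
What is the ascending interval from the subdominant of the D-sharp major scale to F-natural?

diminished seventh

The subdominant of D# major is G#.
G# up to F: letters G→F make it a seventh; 9 semitones makes it diminished.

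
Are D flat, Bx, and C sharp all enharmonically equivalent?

Yes

Db = pitch class 1 and B## = pitch class 1 and C# = pitch class 1 — the same pitch class, so they are enharmonic equivalents.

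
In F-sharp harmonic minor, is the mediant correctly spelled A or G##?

A

Each scale degree takes a distinct letter name. Degree 3 of a scale on F must use the letter A.
A and G## are enharmonically the same pitch, but only A uses the letter A, so it is the correct spelling here.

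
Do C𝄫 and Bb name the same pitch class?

Cbb = pitch class 10 and Bb = pitch class 10 — the same pitch class, so they are enharmonic equivalents.

Yes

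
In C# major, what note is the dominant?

G#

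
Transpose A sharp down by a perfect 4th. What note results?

E#

A down a perfect fourth is E, so the target letter is E.
From A#, a perfect fourth is 5 semitones down: E#.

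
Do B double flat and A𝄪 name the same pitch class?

No

Two spellings are enharmonically equivalent only if they share a pitch class.
Here Bbb → 9, A## → 11; 9 ≠ 11, so they are not.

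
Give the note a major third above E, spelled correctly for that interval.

G#

E up a major third is G#, so the target letter is G.
From E, a major third is 4 semitones up: G#.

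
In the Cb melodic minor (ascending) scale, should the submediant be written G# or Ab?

Ab

Each scale degree takes a distinct letter name. Degree 6 of a scale on C must use the letter A.
Ab and G# are enharmonically the same pitch, but only Ab uses the letter A, so it is the correct spelling here.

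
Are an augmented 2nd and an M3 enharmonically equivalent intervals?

An augmented second spans 3 semitones; a major third spans 4.
The spans differ, so they are not enharmonic equivalents.

No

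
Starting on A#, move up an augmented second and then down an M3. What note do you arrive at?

G##

An augmented second up from A# is B## (letter B, 3 semitones up).
A major third down from B## is G## (letter G, 4 semitones down).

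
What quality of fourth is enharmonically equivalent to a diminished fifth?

A diminished fifth spans 6 semitones.
A fourth spanning 6 semitones is augmented (the perfect fourth is 5).

augmented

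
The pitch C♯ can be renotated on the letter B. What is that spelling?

Plain B sits 2 semitones below C#, so on the letter B the same pitch needs a double sharp: B##.

B##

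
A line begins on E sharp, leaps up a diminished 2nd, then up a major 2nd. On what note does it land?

A diminished second up from E# is F (letter F, 0 semitones up).
A major second up from F is G (letter G, 2 semitones up).

G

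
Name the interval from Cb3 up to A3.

Counting letters C–D–E–F–G–A gives a sixth.
Cb→A = 10 semitones, 1 wider than the major sixth (9), so augmented.

augmented sixth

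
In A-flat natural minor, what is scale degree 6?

Fb

Degree 6 takes the letter 5 steps above A, which is F.
In natural minor, degree 6 sits 8 semitones above the tonic. Ab + 8 semitones is pitch class 4, spelled on F as Fb.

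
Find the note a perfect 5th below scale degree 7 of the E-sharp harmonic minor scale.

Scale degree 7 of E# harmonic minor is D##.
A perfect fifth (7 semitones) below D## lands on the letter G, giving G##.

G##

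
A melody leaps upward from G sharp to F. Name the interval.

diminished seventh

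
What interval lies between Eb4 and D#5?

augmented seventh

The letter names run E→D, a span of 6 letter steps, so the interval is some kind of seventh.
Eb to D# is 12 semitones. A major seventh is 11, so 12 makes it augmented.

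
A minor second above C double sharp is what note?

D#

A second above C lands on the letter D.
A minor second spans 1 semitone, so C## moves to pitch class 3. On the letter D that is D#.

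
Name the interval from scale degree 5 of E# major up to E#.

Scale degree 5 of E# major is B#.
B# up to E#: letters B→E make it a fourth; 5 semitones makes it perfect.

perfect fourth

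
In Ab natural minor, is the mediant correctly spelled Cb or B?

Cb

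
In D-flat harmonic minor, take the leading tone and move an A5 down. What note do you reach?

The leading tone of Db harmonic minor is C.
An augmented fifth (8 semitones) below C lands on the letter F, giving Fb.

Fb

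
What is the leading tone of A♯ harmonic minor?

The A# harmonic minor scale runs A# B# C# D# E# F# G##.
Degree 7 is G##.

G##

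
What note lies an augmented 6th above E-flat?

E up a major sixth is C#, so the target letter is C.
From Eb, an augmented sixth is 10 semitones up: C#.

C#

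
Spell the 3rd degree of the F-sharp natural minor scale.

A

Degree 3 takes the letter 2 steps above F, which is A.
In natural minor, degree 3 sits 3 semitones above the tonic. F# + 3 semitones is pitch class 9, spelled on A as A.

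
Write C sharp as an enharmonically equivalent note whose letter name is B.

Plain B sits 2 semitones below C#, so on the letter B the same pitch needs a double sharp: B##.

B##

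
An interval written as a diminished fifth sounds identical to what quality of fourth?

augmented

A diminished fifth spans 6 semitones.
A fourth spanning 6 semitones is augmented (the perfect fourth is 5).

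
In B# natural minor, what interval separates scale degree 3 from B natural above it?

minor sixth

Scale degree 3 of B# natural minor is D#.
D# up to B: letters D→B make it a sixth; 8 semitones makes it minor.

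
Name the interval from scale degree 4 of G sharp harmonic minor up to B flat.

diminished seventh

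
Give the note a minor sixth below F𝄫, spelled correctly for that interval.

Abb

F down a major sixth is Ab, so the target letter is A.
From Fbb, a minor sixth is 8 semitones down: Abb.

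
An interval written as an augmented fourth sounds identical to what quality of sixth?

An augmented fourth spans 6 semitones.
A sixth spanning 6 semitones is doubly diminished (the major sixth is 9).

doubly diminished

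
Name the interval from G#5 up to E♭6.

diminished sixth

Counting letters G–A–B–C–D–E gives a sixth.
G#→Eb = 7 semitones, 2 narrower than the major sixth (9), so diminished.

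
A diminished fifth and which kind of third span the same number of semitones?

doubly augmented

A diminished fifth spans 6 semitones.
A third spanning 6 semitones is doubly augmented (the major third is 4).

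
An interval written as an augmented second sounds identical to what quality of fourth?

An augmented second spans 3 semitones.
A fourth spanning 3 semitones is doubly diminished (the perfect fourth is 5).

doubly diminished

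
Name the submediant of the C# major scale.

A#

Degree 6 takes the letter 5 steps above C, which is A.
In major, degree 6 sits 9 semitones above the tonic. C# + 9 semitones is pitch class 10, spelled on A as A#.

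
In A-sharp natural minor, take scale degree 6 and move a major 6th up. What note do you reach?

D#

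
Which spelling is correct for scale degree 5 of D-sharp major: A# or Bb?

Each scale degree takes a distinct letter name. Degree 5 of a scale on D must use the letter A.
A# and Bb are enharmonically the same pitch, but only A# uses the letter A, so it is the correct spelling here.

A#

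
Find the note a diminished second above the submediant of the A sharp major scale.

The submediant of A# major is F##.
A diminished second (0 semitones) above F## lands on the letter G, giving G.

G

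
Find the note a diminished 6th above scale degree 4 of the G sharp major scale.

Scale degree 4 of G# major is C#.
A diminished sixth (7 semitones) above C# lands on the letter A, giving Ab.

Ab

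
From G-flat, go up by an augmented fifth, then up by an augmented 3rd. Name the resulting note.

An augmented fifth up from Gb is D (letter D, 8 semitones up).
An augmented third up from D is F## (letter F, 5 semitones up).

F##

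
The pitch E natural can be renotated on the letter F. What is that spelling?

Fb

E is pitch class 4. The letter F alone is pitch class 5.
To reach pitch class 4 from F requires an offset of -1 semitone, i.e. flat: Fb.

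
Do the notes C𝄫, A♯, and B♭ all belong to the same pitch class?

Yes

Cbb is pitch class 10; A# is pitch class 10; Bb is pitch class 10.
All spellings map to pitch class 10, so they are enharmonically equivalent.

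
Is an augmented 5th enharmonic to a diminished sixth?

An augmented fifth spans 8 semitones; a diminished sixth spans 7.
The spans differ, so they are not enharmonic equivalents.

No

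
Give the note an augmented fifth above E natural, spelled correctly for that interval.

B#

A fifth above E lands on the letter B.
An augmented fifth spans 8 semitones, so E moves to pitch class 0. On the letter B that is B#.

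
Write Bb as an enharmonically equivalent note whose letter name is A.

A#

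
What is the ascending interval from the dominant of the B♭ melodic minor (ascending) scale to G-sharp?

The dominant of Bb melodic minor (ascending) is F.
F up to G#: letters F→G make it a second; 3 semitones makes it augmented.

augmented second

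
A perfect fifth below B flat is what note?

A fifth below B lands on the letter E.
A perfect fifth spans 7 semitones, so Bb moves to pitch class 3. On the letter E that is Eb.

Eb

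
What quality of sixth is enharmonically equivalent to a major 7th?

doubly augmented

A major seventh spans 11 semitones.
A sixth spanning 11 semitones is doubly augmented (the major sixth is 9).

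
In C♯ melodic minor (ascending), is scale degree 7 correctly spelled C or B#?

Each scale degree takes a distinct letter name. Degree 7 of a scale on C must use the letter B.
B# and C are enharmonically the same pitch, but only B# uses the letter B, so it is the correct spelling here.

B#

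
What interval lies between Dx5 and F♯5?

The letter names run D→F, a span of 2 letter steps, so the interval is some kind of third.
D## to F# is 2 semitones. A major third is 4, so 2 makes it diminished.

diminished third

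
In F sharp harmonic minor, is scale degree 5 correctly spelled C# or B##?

Each scale degree takes a distinct letter name. Degree 5 of a scale on F must use the letter C.
C# and B## are enharmonically the same pitch, but only C# uses the letter C, so it is the correct spelling here.

C#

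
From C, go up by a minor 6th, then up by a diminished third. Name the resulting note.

A minor sixth up from C is Ab (letter A, 8 semitones up).
A diminished third up from Ab is Cbb (letter C, 2 semitones up).

Cbb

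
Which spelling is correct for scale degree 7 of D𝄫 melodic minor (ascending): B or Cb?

Cb

Each scale degree takes a distinct letter name. Degree 7 of a scale on D must use the letter C.
Cb and B are enharmonically the same pitch, but only Cb uses the letter C, so it is the correct spelling here.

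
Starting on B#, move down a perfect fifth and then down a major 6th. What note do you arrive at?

A perfect fifth down from B# is E# (letter E, 7 semitones down).
A major sixth down from E# is G# (letter G, 9 semitones down).

G#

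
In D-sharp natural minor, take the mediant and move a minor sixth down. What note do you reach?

The mediant of D# natural minor is F#.
A minor sixth (8 semitones) below F# lands on the letter A, giving A#.

A#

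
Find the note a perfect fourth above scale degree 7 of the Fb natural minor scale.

Abb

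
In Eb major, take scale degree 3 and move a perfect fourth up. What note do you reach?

C

Scale degree 3 of Eb major is G.
A perfect fourth (5 semitones) above G lands on the letter C, giving C.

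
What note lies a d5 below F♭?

Bb

F down a perfect fifth is Bb, so the target letter is B.
From Fb, a diminished fifth is 6 semitones down: Bb.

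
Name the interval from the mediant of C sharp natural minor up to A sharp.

The mediant of C# natural minor is E.
E up to A#: letters E→A make it a fourth; 6 semitones makes it augmented.

augmented fourth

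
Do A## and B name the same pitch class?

A## is pitch class 11; B is pitch class 11.
All spellings map to pitch class 11, so they are enharmonically equivalent.

Yes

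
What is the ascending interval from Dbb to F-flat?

The letter names run D→F, a span of 2 letter steps, so the interval is some kind of third.
Dbb to Fb is 4 semitones. A major third is 4, so 4 makes it major.

major third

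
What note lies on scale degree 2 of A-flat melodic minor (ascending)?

The Ab melodic minor (ascending) scale runs Ab Bb Cb Db Eb F G.
Degree 2 is Bb.

Bb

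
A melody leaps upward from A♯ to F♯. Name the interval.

minor sixth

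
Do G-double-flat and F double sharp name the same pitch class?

No

Two spellings are enharmonically equivalent only if they share a pitch class.
Here Gbb → 5, F## → 7; 5 ≠ 7, so they are not.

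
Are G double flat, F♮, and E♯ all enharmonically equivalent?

Gbb is pitch class 5; F is pitch class 5; E# is pitch class 5.
All spellings map to pitch class 5, so they are enharmonically equivalent.

Yes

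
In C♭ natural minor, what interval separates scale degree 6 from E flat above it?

Scale degree 6 of Cb natural minor is Abb.
Abb up to Eb: letters A→E make it a fifth; 8 semitones makes it augmented.

augmented fifth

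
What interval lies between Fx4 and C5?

doubly diminished fifth

The letter names run F→C, a span of 4 letter steps, so the interval is some kind of fifth.
F## to C is 5 semitones. A perfect fifth is 7, so 5 makes it doubly diminished.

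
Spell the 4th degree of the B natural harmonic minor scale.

The B harmonic minor scale runs B C# D E F# G A#.
Degree 4 is E.

E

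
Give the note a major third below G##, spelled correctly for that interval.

A third below G lands on the letter E.
A major third spans 4 semitones, so G## moves to pitch class 5. On the letter E that is E#.

E#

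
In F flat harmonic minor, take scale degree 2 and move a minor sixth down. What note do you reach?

Scale degree 2 of Fb harmonic minor is Gb.
A minor sixth (8 semitones) below Gb lands on the letter B, giving Bb.

Bb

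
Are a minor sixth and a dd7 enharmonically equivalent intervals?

A minor sixth spans 8 semitones; a doubly diminished seventh spans 8.
They are enharmonically equivalent.

Yes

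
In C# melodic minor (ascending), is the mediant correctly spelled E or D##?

Each scale degree takes a distinct letter name. Degree 3 of a scale on C must use the letter E.
E and D## are enharmonically the same pitch, but only E uses the letter E, so it is the correct spelling here.

E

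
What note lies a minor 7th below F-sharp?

A seventh below F lands on the letter G.
A minor seventh spans 10 semitones, so F# moves to pitch class 8. On the letter G that is G#.

G#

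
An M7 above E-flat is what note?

D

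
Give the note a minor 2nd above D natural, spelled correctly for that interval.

Eb

D up a major second is E, so the target letter is E.
From D, a minor second is 1 semitone up: Eb.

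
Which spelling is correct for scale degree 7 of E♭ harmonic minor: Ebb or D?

D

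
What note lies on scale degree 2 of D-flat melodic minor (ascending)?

Eb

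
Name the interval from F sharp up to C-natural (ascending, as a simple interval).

diminished fifth

Counting letters F–G–A–B–C gives a fifth.
F#→C = 6 semitones, 1 narrower than the perfect fifth (7), so diminished.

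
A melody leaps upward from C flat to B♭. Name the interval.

major seventh

The letter names run C→B, a span of 6 letter steps, so the interval is some kind of seventh.
Cb to Bb is 11 semitones. A major seventh is 11, so 11 makes it major.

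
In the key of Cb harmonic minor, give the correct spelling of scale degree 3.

Degree 3 takes the letter 2 steps above C, which is E.
In harmonic minor, degree 3 sits 3 semitones above the tonic. Cb + 3 semitones is pitch class 2, spelled on E as Ebb.

Ebb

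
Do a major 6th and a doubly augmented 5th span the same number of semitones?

Yes

A major sixth spans 9 semitones; a doubly augmented fifth spans 9.
They are enharmonically equivalent.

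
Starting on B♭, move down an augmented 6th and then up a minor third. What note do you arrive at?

Fbb

An augmented sixth down from Bb is Dbb (letter D, 10 semitones down).
A minor third up from Dbb is Fbb (letter F, 3 semitones up).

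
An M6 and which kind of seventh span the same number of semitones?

diminished

A major sixth spans 9 semitones.
A seventh spanning 9 semitones is diminished (the major seventh is 11).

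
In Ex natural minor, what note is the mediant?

Degree 3 takes the letter 2 steps above E, which is G.
In natural minor, degree 3 sits 3 semitones above the tonic. E## + 3 semitones is pitch class 9, spelled on G as G##.

G##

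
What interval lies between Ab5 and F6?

major sixth

The letter names run A→F, a span of 5 letter steps, so the interval is some kind of sixth.
Ab to F is 9 semitones. A major sixth is 9, so 9 makes it major.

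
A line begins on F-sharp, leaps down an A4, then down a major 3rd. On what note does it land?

An augmented fourth down from F# is C (letter C, 6 semitones down).
A major third down from C is Ab (letter A, 4 semitones down).

Ab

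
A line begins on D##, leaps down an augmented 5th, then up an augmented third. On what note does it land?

B##

An augmented fifth down from D## is G# (letter G, 8 semitones down).
An augmented third up from G# is B## (letter B, 5 semitones up).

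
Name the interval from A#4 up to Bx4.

The letter names run A→B, a span of 1 letter step, so the interval is some kind of second.
A# to B## is 3 semitones. A major second is 2, so 3 makes it augmented.

augmented second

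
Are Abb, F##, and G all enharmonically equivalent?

Abb is pitch class 7; F## is pitch class 7; G is pitch class 7.
All spellings map to pitch class 7, so they are enharmonically equivalent.

Yes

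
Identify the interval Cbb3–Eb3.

The letter names run C→E, a span of 2 letter steps, so the interval is some kind of third.
Cbb to Eb is 5 semitones. A major third is 4, so 5 makes it augmented.

augmented third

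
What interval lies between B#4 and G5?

Counting letters B–C–D–E–F–G gives a sixth.
B#→G = 7 semitones, 2 narrower than the major sixth (9), so diminished.

diminished sixth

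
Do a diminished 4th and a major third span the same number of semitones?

Yes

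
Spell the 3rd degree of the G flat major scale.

Bb

The Gb major scale runs Gb Ab Bb Cb Db Eb F.
Degree 3 is Bb.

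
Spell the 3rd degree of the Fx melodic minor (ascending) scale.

The F## melodic minor (ascending) scale runs F## G## A# B# C## D## E##.
Degree 3 is A#.

A#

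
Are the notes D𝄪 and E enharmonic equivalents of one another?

D## is pitch class 4; E is pitch class 4.
All spellings map to pitch class 4, so they are enharmonically equivalent.

Yes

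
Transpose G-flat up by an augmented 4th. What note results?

C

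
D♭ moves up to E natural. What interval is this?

Counting letters D–E gives a second.
Db→E = 3 semitones, 1 wider than the major second (2), so augmented.

augmented second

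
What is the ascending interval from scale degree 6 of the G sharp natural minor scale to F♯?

Scale degree 6 of G# natural minor is E.
E up to F#: letters E→F make it a second; 2 semitones makes it major.

major second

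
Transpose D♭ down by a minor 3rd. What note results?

A third below D lands on the letter B.
A minor third spans 3 semitones, so Db moves to pitch class 10. On the letter B that is Bb.

Bb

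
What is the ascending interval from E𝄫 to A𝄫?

perfect fourth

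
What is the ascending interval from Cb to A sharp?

doubly augmented sixth

The letter names run C→A, a span of 5 letter steps, so the interval is some kind of sixth.
Cb to A# is 11 semitones. A major sixth is 9, so 11 makes it doubly augmented.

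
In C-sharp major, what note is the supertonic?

D#

Degree 2 takes the letter 1 step above C, which is D.
In major, degree 2 sits 2 semitones above the tonic. C# + 2 semitones is pitch class 3, spelled on D as D#.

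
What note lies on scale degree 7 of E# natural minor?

D#

Degree 7 takes the letter 6 steps above E, which is D.
In natural minor, degree 7 sits 10 semitones above the tonic. E# + 10 semitones is pitch class 3, spelled on D as D#.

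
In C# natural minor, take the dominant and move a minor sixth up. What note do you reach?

E

The dominant of C# natural minor is G#.
A minor sixth (8 semitones) above G# lands on the letter E, giving E.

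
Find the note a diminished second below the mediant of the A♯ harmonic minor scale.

The mediant of A# harmonic minor is C#.
A diminished second (0 semitones) below C# lands on the letter B, giving B##.

B##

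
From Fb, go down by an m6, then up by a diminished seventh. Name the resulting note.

Gbb

A minor sixth down from Fb is Ab (letter A, 8 semitones down).
A diminished seventh up from Ab is Gbb (letter G, 9 semitones up).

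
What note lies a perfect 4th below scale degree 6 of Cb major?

Eb

Scale degree 6 of Cb major is Ab.
A perfect fourth (5 semitones) below Ab lands on the letter E, giving Eb.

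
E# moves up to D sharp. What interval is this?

minor seventh

Counting letters E–F–G–A–B–C–D gives a seventh.
E#→D# = 10 semitones, 1 narrower than the major seventh (11), so minor.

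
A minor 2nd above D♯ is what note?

E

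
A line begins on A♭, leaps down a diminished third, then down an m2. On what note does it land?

A diminished third down from Ab is F# (letter F, 2 semitones down).
A minor second down from F# is E# (letter E, 1 semitone down).

E#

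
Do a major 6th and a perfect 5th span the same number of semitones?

No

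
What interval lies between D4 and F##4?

augmented third

Counting letters D–E–F gives a third.
D→F## = 5 semitones, 1 wider than the major third (4), so augmented.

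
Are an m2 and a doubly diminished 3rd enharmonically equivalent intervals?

Yes

A minor second spans 1 semitone; a doubly diminished third spans 1.
They are enharmonically equivalent.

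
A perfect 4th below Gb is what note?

Db

G down a perfect fourth is D, so the target letter is D.
From Gb, a perfect fourth is 5 semitones down: Db.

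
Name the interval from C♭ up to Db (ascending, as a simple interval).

The letter names run C→D, a span of 1 letter step, so the interval is some kind of second.
Cb to Db is 2 semitones. A major second is 2, so 2 makes it major.

major second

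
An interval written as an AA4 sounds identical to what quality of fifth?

A doubly augmented fourth spans 7 semitones.
A fifth spanning 7 semitones is perfect (the perfect fifth is 7).

perfect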